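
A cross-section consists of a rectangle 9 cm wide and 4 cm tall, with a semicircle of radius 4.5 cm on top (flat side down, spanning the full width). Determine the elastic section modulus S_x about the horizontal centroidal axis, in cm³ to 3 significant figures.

S_x ≈ 75.3 cm³

Split into non-overlapping primitives; take the origin at the lower-left of the bounding box.
Rectangular body: 9 × 4, A = 36 cm², y = 2 cm, Ī = 48 cm⁴.
Semicircular cap: semicircle r = 4.5, A = 31.809 cm², y = 5.9099 cm, Ī = 45.007 cm⁴.
Centroid: ȳ = ΣA·y / ΣA = 3.8341 cm.
Transfer each piece to the horizontal centroidal axis using Ī + A·d² with d = y − 3.8341:
  rectangular body: d = -1.8341 cm → contributes +169.1 cm⁴
  semicircular cap: d = 2.0758 cm → contributes +182.06 cm⁴
Total I = 351.16 cm⁴.
Extreme fibre distance c = 4.6659 cm; S = I/c = 75.262 cm³.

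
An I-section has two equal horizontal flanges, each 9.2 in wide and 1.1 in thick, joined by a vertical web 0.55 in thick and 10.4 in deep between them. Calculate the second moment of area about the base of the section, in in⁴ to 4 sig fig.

I_base ≈ 1753 in⁴

Treat the section as a set of non-overlapping primitives; coordinates are from the bounding-box lower-left.
Bottom flange: 9.2 × 1.1, A = 10.12 in², y = 0.55 in, Ī = 1.02043 in⁴.
Web: 0.55 × 10.4, A = 5.72 in², y = 6.3 in, Ī = 51.5563 in⁴.
Top flange: 9.2 × 1.1, A = 10.12 in², y = 12.05 in, Ī = 1.02043 in⁴.
Transfer each piece to the base of the section using Ī + A·d² with d = y − 0:
  bottom flange: d = 0.55 in → contributes +4.08173 in⁴
  web: d = 6.3 in → contributes +278.583 in⁴
  top flange: d = 12.05 in → contributes +1470.47 in⁴
Total I = 1753.13 in⁴.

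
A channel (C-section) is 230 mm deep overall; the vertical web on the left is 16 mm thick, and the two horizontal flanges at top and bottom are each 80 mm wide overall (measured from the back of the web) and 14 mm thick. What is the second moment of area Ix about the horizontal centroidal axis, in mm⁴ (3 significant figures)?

Ix ≈ 3.72 × 10⁷ mm⁴

Decompose the section into non-overlapping parts with the origin at the bottom-left of its bounding rectangle.
Web: 16 × 230, A = 3 680 mm², y = 115 mm, Ī = 16 222 667 mm⁴.
Top flange (beyond web): 64 × 14, A = 896 mm², y = 223 mm, Ī = 14 635 mm⁴.
Bottom flange (beyond web): 64 × 14, A = 896 mm², y = 7 mm, Ī = 14 635 mm⁴.
By symmetry the centroid is at mid-height, ȳ = 115 mm.
Transfer each piece to the horizontal centroidal axis using Ī + A·d² with d = y − 115:
  web: d = 0 mm → contributes +16 222 667 mm⁴
  top flange (beyond web): d = 108 mm → contributes +10 465 579 mm⁴
  bottom flange (beyond web): d = -108 mm → contributes +10 465 579 mm⁴
Total I = 37 153 824 mm⁴.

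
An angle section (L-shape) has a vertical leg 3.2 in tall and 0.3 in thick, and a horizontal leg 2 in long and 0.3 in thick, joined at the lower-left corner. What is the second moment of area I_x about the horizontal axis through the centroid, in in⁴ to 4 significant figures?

I_x ≈ 1.523 in⁴

Treat the section as a set of non-overlapping primitives; coordinates are from the bounding-box lower-left.
Vertical leg: 0.3 × 3.2, A = 0.96 in², y = 1.6 in, Ī = 0.8192 in⁴.
Horizontal leg (remainder): 1.7 × 0.3, A = 0.51 in², y = 0.15 in, Ī = 0.003825 in⁴.
Centroid: ȳ = ΣA·y / ΣA = 1.09694 in.
Transfer each piece to the horizontal axis through the centroid using Ī + A·d² with d = y − 1.09694:
  vertical leg: d = 0.503061 in → contributes +1.06215 in⁴
  horizontal leg (remainder): d = -0.946939 in → contributes +0.461138 in⁴
Total I = 1.52329 in⁴.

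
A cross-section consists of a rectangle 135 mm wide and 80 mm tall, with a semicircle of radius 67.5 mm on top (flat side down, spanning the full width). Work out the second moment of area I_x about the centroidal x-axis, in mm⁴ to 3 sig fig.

Decompose the section into non-overlapping parts with the origin at the bottom-left of its bounding rectangle.
Rectangular body: 135 × 80, A = 10 800 mm², y = 40 mm, Ī = 5 760 000 mm⁴.
Semicircular cap: semicircle r = 67.5, A = 7156.9 mm², y = 108.65 mm, Ī = 2 278 490 mm⁴.
Centroid: ȳ = ΣA·y / ΣA = 67.36 mm.
Transfer each piece to the centroidal x-axis using Ī + A·d² with d = y − 67.36:
  rectangular body: d = -27.36 mm → contributes +13 844 781 mm⁴
  semicircular cap: d = 41.288 mm → contributes +14 478 625 mm⁴
Total I = 28 323 406 mm⁴.

I_x ≈ 2.83 × 10⁷ mm⁴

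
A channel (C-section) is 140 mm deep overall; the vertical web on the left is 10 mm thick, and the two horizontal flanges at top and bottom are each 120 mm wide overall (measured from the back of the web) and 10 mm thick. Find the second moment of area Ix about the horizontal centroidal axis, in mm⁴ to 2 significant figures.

Ix ≈ 1.2 × 10⁷ mm⁴

Split into non-overlapping primitives; take the origin at the lower-left of the bounding box.
Web: 10 × 140, A = 1 400 mm², y = 70 mm, Ī = 2 286 667 mm⁴.
Top flange (beyond web): 110 × 10, A = 1 100 mm², y = 135 mm, Ī = 9 167 mm⁴.
Bottom flange (beyond web): 110 × 10, A = 1 100 mm², y = 5 mm, Ī = 9 167 mm⁴.
By symmetry the centroid is at mid-height, ȳ = 70 mm.
Transfer each piece to the horizontal centroidal axis using Ī + A·d² with d = y − 70:
  web: d = 0 mm → contributes +2 286 667 mm⁴
  top flange (beyond web): d = 65 mm → contributes +4 656 667 mm⁴
  bottom flange (beyond web): d = -65 mm → contributes +4 656 667 mm⁴
Total I = 11 600 000 mm⁴.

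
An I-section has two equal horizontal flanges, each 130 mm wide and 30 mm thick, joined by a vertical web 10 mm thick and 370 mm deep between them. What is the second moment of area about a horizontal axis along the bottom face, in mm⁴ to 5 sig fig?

Treat the section as a set of non-overlapping primitives; coordinates are from the bounding-box lower-left.
Bottom flange: 130 × 30, A = 3 900 mm², y = 15 mm, Ī = 292 500 mm⁴.
Web: 10 × 370, A = 3 700 mm², y = 215 mm, Ī = 42 210 833 mm⁴.
Top flange: 130 × 30, A = 3 900 mm², y = 415 mm, Ī = 292 500 mm⁴.
Transfer each piece to the bottom edge using Ī + A·d² with d = y − 0:
  bottom flange: d = 15 mm → contributes +1 170 000 mm⁴
  web: d = 215 mm → contributes +213 243 333 mm⁴
  top flange: d = 415 mm → contributes +671 970 000 mm⁴
Total I = 886 383 333 mm⁴.

I_base ≈ 8.8638 × 10⁸ mm⁴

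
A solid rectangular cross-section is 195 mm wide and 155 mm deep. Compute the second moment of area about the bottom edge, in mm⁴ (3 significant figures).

I_base ≈ 2.42 × 10⁸ mm⁴

The section: 195 × 155, A = 30 225 mm², y = 77.5 mm, Ī = 60 512 969 mm⁴.
Transfer it to a horizontal axis along the bottom face using Ī + A·d² with d = y − 0:
  the section: d = 77.5 mm → contributes +242 051 875 mm⁴
Total I = 242 051 875 mm⁴.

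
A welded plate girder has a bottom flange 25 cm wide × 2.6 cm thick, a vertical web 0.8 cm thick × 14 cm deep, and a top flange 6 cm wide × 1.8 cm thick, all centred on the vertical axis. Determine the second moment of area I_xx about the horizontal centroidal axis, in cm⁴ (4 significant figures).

Treat the section as a set of non-overlapping primitives; coordinates are from the bounding-box lower-left.
Bottom plate: 25 × 2.6, A = 65 cm², y = 1.3 cm, Ī = 36.6167 cm⁴.
Web plate: 0.8 × 14, A = 11.2 cm², y = 9.6 cm, Ī = 182.933 cm⁴.
Top plate: 6 × 1.8, A = 10.8 cm², y = 17.5 cm, Ī = 2.916 cm⁴.
Centroid: ȳ = ΣA·y / ΣA = 4.37954 cm.
Transfer each piece to the horizontal centroidal axis using Ī + A·d² with d = y − 4.37954:
  bottom plate: d = -3.07954 cm → contributes +653.049 cm⁴
  web plate: d = 5.22046 cm → contributes +488.169 cm⁴
  top plate: d = 13.1205 cm → contributes +1862.1 cm⁴
Total I = 3003.32 cm⁴.

I_xx ≈ 3003 cm⁴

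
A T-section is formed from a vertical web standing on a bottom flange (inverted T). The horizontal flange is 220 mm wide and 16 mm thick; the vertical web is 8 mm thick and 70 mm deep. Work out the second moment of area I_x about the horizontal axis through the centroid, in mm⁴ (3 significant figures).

I_x ≈ 1.20 × 10⁶ mm⁴

Treat the section as a set of non-overlapping primitives; coordinates are from the bounding-box lower-left.
Flange: 220 × 16, A = 3 520 mm², y = 8 mm, Ī = 75 093 mm⁴.
Web: 8 × 70, A = 560 mm², y = 51 mm, Ī = 228 667 mm⁴.
Centroid: ȳ = ΣA·y / ΣA = 13.902 mm.
Transfer each piece to the horizontal axis through the centroid using Ī + A·d² with d = y − 13.902:
  flange: d = -5.902 mm → contributes +197 706 mm⁴
  web: d = 37.098 mm → contributes +999 375 mm⁴
Total I = 1 197 081 mm⁴.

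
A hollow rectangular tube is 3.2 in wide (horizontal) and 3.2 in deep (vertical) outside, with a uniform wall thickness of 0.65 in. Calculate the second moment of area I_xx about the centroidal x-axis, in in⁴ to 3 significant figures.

Split into non-overlapping primitives; take the origin at the lower-left of the bounding box.
Outer rectangle: 3.2 × 3.2, A = 10.24 in², y = 1.6 in, Ī = 8.7381 in⁴.
Inner void (subtracted): 1.9 × 1.9, A = 3.61 in², y = 1.6 in, Ī = 1.086 in⁴.
By symmetry the centroid is at mid-height, ȳ = 1.6 in.
All pieces are centred on the centroidal x-axis, so I = ΣĪ (holes subtracted) = 7.6521 in⁴.

I_xx ≈ 7.65 in⁴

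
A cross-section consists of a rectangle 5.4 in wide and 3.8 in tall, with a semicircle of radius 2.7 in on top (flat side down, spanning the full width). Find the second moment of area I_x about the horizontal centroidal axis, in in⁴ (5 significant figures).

Decompose the section into non-overlapping parts with the origin at the bottom-left of its bounding rectangle.
Rectangular body: 5.4 × 3.8, A = 20.52 in², y = 1.9 in, Ī = 24.6924 in⁴.
Semicircular cap: semicircle r = 2.7, A = 11.45111 in², y = 4.945916 in, Ī = 5.832935 in⁴.
Centroid: ȳ = ΣA·y / ΣA = 2.990957 in.
Transfer each piece to the horizontal centroidal axis using Ī + A·d² with d = y − 2.990957:
  rectangular body: d = -1.090957 in → contributes +49.11504 in⁴
  semicircular cap: d = 1.954959 in → contributes +49.59749 in⁴
Total I = 98.71253 in⁴.

I_x ≈ 98.713 in⁴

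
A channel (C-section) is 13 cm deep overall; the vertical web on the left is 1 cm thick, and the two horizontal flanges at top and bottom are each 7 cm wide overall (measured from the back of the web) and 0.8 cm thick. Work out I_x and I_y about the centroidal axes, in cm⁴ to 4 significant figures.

I_x ≈ 540.8 cm⁴, I_y ≈ 97.53 cm⁴

Decompose the section into non-overlapping parts with the origin at the bottom-left of its bounding rectangle.
Web: 1 × 13, A = 13 cm², y = 6.5 cm, Ī = 183.083 cm⁴.
Top flange (beyond web): 6 × 0.8, A = 4.8 cm², y = 12.6 cm, Ī = 0.256 cm⁴.
Bottom flange (beyond web): 6 × 0.8, A = 4.8 cm², y = 0.4 cm, Ī = 0.256 cm⁴.
By symmetry the centroid is at mid-height, ȳ = 6.5 cm.
Transfer each piece to the centroidal x-axis using Ī + A·d² with d = y − 6.5:
  web: d = 0 cm → contributes +183.083 cm⁴
  top flange (beyond web): d = 6.1 cm → contributes +178.864 cm⁴
  bottom flange (beyond web): d = -6.1 cm → contributes +178.864 cm⁴
Total I = 540.811 cm⁴.
For the y-axis: x̄ = 1.98673 cm.
Repeating about the centroidal y-axis gives I_y = 97.5294 cm⁴.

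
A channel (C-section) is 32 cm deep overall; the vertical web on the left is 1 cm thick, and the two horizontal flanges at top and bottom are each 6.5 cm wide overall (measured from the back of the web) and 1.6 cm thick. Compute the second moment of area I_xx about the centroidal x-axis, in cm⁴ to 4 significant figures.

I_xx ≈ 6801 cm⁴

Split into non-overlapping primitives; take the origin at the lower-left of the bounding box.
Web: 1 × 32, A = 32 cm², y = 16 cm, Ī = 2730.67 cm⁴.
Top flange (beyond web): 5.5 × 1.6, A = 8.8 cm², y = 31.2 cm, Ī = 1.87733 cm⁴.
Bottom flange (beyond web): 5.5 × 1.6, A = 8.8 cm², y = 0.8 cm, Ī = 1.87733 cm⁴.
By symmetry the centroid is at mid-height, ȳ = 16 cm.
Transfer each piece to the centroidal x-axis using Ī + A·d² with d = y − 16:
  web: d = 0 cm → contributes +2730.67 cm⁴
  top flange (beyond web): d = 15.2 cm → contributes +2035.03 cm⁴
  bottom flange (beyond web): d = -15.2 cm → contributes +2035.03 cm⁴
Total I = 6800.73 cm⁴.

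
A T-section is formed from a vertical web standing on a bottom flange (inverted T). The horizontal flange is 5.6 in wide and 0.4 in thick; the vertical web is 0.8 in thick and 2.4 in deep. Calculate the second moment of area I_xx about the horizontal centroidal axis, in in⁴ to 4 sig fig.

I_xx ≈ 2.978 in⁴

Decompose the section into non-overlapping parts with the origin at the bottom-left of its bounding rectangle.
Flange: 5.6 × 0.4, A = 2.24 in², y = 0.2 in, Ī = 0.0298667 in⁴.
Web: 0.8 × 2.4, A = 1.92 in², y = 1.6 in, Ī = 0.9216 in⁴.
Centroid: ȳ = ΣA·y / ΣA = 0.846154 in.
Transfer each piece to the horizontal centroidal axis using Ī + A·d² with d = y − 0.846154:
  flange: d = -0.646154 in → contributes +0.9651 in⁴
  web: d = 0.753846 in → contributes +2.01271 in⁴
Total I = 2.97781 in⁴.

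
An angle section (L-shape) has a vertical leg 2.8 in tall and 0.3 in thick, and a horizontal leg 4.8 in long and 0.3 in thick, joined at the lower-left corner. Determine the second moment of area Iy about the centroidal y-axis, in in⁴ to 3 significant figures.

Treat the section as a set of non-overlapping primitives; coordinates are from the bounding-box lower-left.
Vertical leg: 0.3 × 2.8, A = 0.84 in², x = 0.15 in, Ī = 0.0063 in⁴.
Horizontal leg (remainder): 4.5 × 0.3, A = 1.35 in², x = 2.55 in, Ī = 2.2781 in⁴.
Centroid: x̄ = ΣA·x / ΣA = 1.6295 in.
Transfer each piece to the centroidal y-axis using Ī + A·d² with d = x − 1.6295:
  vertical leg: d = -1.4795 in → contributes +1.8449 in⁴
  horizontal leg (remainder): d = 0.92055 in → contributes +3.4221 in⁴
Total I = 5.267 in⁴.

Iy ≈ 5.27 in⁴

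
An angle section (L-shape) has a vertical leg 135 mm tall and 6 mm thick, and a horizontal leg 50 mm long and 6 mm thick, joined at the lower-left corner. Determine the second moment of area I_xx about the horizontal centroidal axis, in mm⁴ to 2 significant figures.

I_xx ≈ 2.1 × 10⁶ mm⁴

Treat the section as a set of non-overlapping primitives; coordinates are from the bounding-box lower-left.
Vertical leg: 6 × 135, A = 810 mm², y = 67.5 mm, Ī = 1 230 188 mm⁴.
Horizontal leg (remainder): 44 × 6, A = 264 mm², y = 3 mm, Ī = 792 mm⁴.
Centroid: ȳ = ΣA·y / ΣA = 51.65 mm.
Transfer each piece to the horizontal centroidal axis using Ī + A·d² with d = y − 51.65:
  vertical leg: d = 15.85 mm → contributes +1 433 800 mm⁴
  horizontal leg (remainder): d = -48.65 mm → contributes +625 511 mm⁴
Total I = 2 059 311 mm⁴.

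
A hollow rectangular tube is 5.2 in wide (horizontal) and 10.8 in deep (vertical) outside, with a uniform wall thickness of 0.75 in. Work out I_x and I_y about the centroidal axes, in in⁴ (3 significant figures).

Treat the section as a set of non-overlapping primitives; coordinates are from the bounding-box lower-left.
Outer rectangle: 5.2 × 10.8, A = 56.16 in², y = 5.4 in, Ī = 545.88 in⁴.
Inner void (subtracted): 3.7 × 9.3, A = 34.41 in², y = 5.4 in, Ī = 248.01 in⁴.
By symmetry the centroid is at mid-height, ȳ = 5.4 in.
All pieces are centred on the centroidal x-axis, so I = ΣĪ (holes subtracted) = 297.87 in⁴.
Repeating about the centroidal y-axis gives I_y = 87.291 in⁴.

I_x ≈ 298 in⁴, I_y ≈ 87.3 in⁴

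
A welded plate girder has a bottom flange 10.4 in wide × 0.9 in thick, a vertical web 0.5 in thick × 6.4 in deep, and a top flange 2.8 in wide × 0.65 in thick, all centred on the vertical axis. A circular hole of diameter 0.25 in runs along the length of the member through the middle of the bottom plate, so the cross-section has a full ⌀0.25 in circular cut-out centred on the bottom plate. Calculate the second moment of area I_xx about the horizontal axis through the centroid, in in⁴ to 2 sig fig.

I_xx ≈ 110 in⁴

Break the section into simple shapes (no overlaps), measuring from the bottom-left corner of the bounding box.
Bottom plate: 10.4 × 0.9, A = 9.36 in², y = 0.45 in, Ī = 0.6318 in⁴.
Web plate: 0.5 × 6.4, A = 3.2 in², y = 4.1 in, Ī = 10.92 in⁴.
Top plate: 2.8 × 0.65, A = 1.82 in², y = 7.625 in, Ī = 0.06408 in⁴.
Hole (subtracted): ⌀0.25, A = 0.04909 in², y = 0.45 in, Ī = 0.0001917 in⁴.
Centroid: ȳ = ΣA·y / ΣA = 2.176 in.
Transfer each piece to the horizontal axis through the centroid using Ī + A·d² with d = y − 2.176:
  bottom plate: d = -1.726 in → contributes +28.52 in⁴
  web plate: d = 1.924 in → contributes +22.77 in⁴
  top plate: d = 5.449 in → contributes +54.1 in⁴
  hole: d = -1.726 in → contributes −0.1465 in⁴
Total I = 105.2 in⁴.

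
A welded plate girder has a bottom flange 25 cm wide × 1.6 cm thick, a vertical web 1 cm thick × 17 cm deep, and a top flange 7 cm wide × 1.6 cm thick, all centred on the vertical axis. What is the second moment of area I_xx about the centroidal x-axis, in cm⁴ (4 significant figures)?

I_xx ≈ 3797 cm⁴

Split into non-overlapping primitives; take the origin at the lower-left of the bounding box.
Bottom plate: 25 × 1.6, A = 40 cm², y = 0.8 cm, Ī = 8.53333 cm⁴.
Web plate: 1 × 17, A = 17 cm², y = 10.1 cm, Ī = 409.417 cm⁴.
Top plate: 7 × 1.6, A = 11.2 cm², y = 19.4 cm, Ī = 2.38933 cm⁴.
Centroid: ȳ = ΣA·y / ΣA = 6.17273 cm.
Transfer each piece to the centroidal x-axis using Ī + A·d² with d = y − 6.17273:
  bottom plate: d = -5.37273 cm → contributes +1163.18 cm⁴
  web plate: d = 3.92727 cm → contributes +671.616 cm⁴
  top plate: d = 13.2273 cm → contributes +1961.95 cm⁴
Total I = 3796.75 cm⁴.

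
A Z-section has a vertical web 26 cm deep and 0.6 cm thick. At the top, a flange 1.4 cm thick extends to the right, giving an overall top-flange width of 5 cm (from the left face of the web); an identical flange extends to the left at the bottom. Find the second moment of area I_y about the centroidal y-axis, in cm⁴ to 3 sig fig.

Break the section into simple shapes (no overlaps), measuring from the bottom-left corner of the bounding box.
Web: 0.6 × 26, A = 15.6 cm², x = 4.7 cm, Ī = 0.468 cm⁴.
Top flange (beyond web): 4.4 × 1.4, A = 6.16 cm², x = 7.2 cm, Ī = 9.9381 cm⁴.
Bottom flange (beyond web): 4.4 × 1.4, A = 6.16 cm², x = 2.2 cm, Ī = 9.9381 cm⁴.
Centroid: x̄ = ΣA·x / ΣA = 4.7 cm.
Transfer each piece to the centroidal y-axis using Ī + A·d² with d = x − 4.7:
  web: d = 0 cm → contributes +0.468 cm⁴
  top flange (beyond web): d = 2.5 cm → contributes +48.438 cm⁴
  bottom flange (beyond web): d = -2.5 cm → contributes +48.438 cm⁴
Total I = 97.344 cm⁴.

I_y ≈ 97.3 cm⁴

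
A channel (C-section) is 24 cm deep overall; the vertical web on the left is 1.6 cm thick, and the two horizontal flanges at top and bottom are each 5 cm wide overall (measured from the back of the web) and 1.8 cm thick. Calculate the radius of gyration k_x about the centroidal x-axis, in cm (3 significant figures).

k_x ≈ 8.14 cm

Treat the section as a set of non-overlapping primitives; coordinates are from the bounding-box lower-left.
Web: 1.6 × 24, A = 38.4 cm², y = 12 cm, Ī = 1843.2 cm⁴.
Top flange (beyond web): 3.4 × 1.8, A = 6.12 cm², y = 23.1 cm, Ī = 1.6524 cm⁴.
Bottom flange (beyond web): 3.4 × 1.8, A = 6.12 cm², y = 0.9 cm, Ī = 1.6524 cm⁴.
By symmetry the centroid is at mid-height, ȳ = 12 cm.
Transfer each piece to the centroidal x-axis using Ī + A·d² with d = y − 12:
  web: d = 0 cm → contributes +1843.2 cm⁴
  top flange (beyond web): d = 11.1 cm → contributes +755.7 cm⁴
  bottom flange (beyond web): d = -11.1 cm → contributes +755.7 cm⁴
Total I = 3354.6 cm⁴.
Radius of gyration: k = √(I/A) = √(3354.6 / 50.64) = 8.139 cm.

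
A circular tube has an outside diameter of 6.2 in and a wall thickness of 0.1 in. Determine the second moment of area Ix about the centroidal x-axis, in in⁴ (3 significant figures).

Ix ≈ 8.92 in⁴

Break the section into simple shapes (no overlaps), measuring from the bottom-left corner of the bounding box.
Outer circle: ⌀6.2, A = 30.191 in², y = 3.1 in, Ī = 72.533 in⁴.
Bore (subtracted): ⌀6, A = 28.274 in², y = 3.1 in, Ī = 63.617 in⁴.
By symmetry the centroid is at mid-height, ȳ = 3.1 in.
All pieces are centred on the centroidal x-axis, so I = ΣĪ (holes subtracted) = 8.9159 in⁴.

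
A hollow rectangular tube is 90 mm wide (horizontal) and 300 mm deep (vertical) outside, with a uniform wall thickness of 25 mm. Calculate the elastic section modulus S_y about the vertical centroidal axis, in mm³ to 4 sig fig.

S_y ≈ 3.754 × 10⁵ mm³

Break the section into simple shapes (no overlaps), measuring from the bottom-left corner of the bounding box.
Outer rectangle: 90 × 300, A = 27 000 mm², x = 45 mm, Ī = 18 225 000 mm⁴.
Inner void (subtracted): 40 × 250, A = 10 000 mm², x = 45 mm, Ī = 1 333 333 mm⁴.
By symmetry the centroid is at mid-width, x̄ = 45 mm.
All pieces are centred on the vertical centroidal axis, so I = ΣĪ (holes subtracted) = 16 891 667 mm⁴.
Extreme fibre distance c = 45 mm; S = I/c = 375 370 mm³.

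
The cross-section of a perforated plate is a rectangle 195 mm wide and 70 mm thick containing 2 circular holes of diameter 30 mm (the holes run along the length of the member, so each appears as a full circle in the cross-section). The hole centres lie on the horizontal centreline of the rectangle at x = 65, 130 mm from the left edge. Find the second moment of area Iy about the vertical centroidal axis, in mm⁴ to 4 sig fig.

Iy ≈ 4.168 × 10⁷ mm⁴

Split into non-overlapping primitives; take the origin at the lower-left of the bounding box.
Plate: 195 × 70, A = 13 650 mm², x = 97.5 mm, Ī = 43 253 438 mm⁴.
Hole 1 (subtracted): ⌀30, A = 706.858 mm², x = 65 mm, Ī = 39760.8 mm⁴.
Hole 2 (subtracted): ⌀30, A = 706.858 mm², x = 130 mm, Ī = 39760.8 mm⁴.
By symmetry the centroid is at mid-width, x̄ = 97.5 mm.
Transfer each piece to the vertical centroidal axis using Ī + A·d² with d = x − 97.5:
  plate: d = 0 mm → contributes +43 253 438 mm⁴
  hole 1: d = -32.5 mm → contributes −786 380 mm⁴
  hole 2: d = 32.5 mm → contributes −786 380 mm⁴
Total I = 41 680 678 mm⁴.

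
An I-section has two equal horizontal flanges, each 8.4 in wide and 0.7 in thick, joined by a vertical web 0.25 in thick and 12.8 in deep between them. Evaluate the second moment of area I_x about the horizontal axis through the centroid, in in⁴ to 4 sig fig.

I_x ≈ 580.0 in⁴

Decompose the section into non-overlapping parts with the origin at the bottom-left of its bounding rectangle.
Bottom flange: 8.4 × 0.7, A = 5.88 in², y = 0.35 in, Ī = 0.2401 in⁴.
Web: 0.25 × 12.8, A = 3.2 in², y = 7.1 in, Ī = 43.6907 in⁴.
Top flange: 8.4 × 0.7, A = 5.88 in², y = 13.85 in, Ī = 0.2401 in⁴.
By symmetry the centroid is at mid-height, ȳ = 7.1 in.
Transfer each piece to the horizontal axis through the centroid using Ī + A·d² with d = y − 7.1:
  bottom flange: d = -6.75 in → contributes +268.148 in⁴
  web: d = 0 in → contributes +43.6907 in⁴
  top flange: d = 6.75 in → contributes +268.148 in⁴
Total I = 579.986 in⁴.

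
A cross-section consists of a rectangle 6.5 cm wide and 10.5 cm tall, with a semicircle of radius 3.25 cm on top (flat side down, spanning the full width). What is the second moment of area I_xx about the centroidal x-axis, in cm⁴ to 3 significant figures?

I_xx ≈ 1230 cm⁴

Decompose the section into non-overlapping parts with the origin at the bottom-left of its bounding rectangle.
Rectangular body: 6.5 × 10.5, A = 68.25 cm², y = 5.25 cm, Ī = 627.05 cm⁴.
Semicircular cap: semicircle r = 3.25, A = 16.592 cm², y = 11.879 cm, Ī = 12.245 cm⁴.
Centroid: ȳ = ΣA·y / ΣA = 6.5464 cm.
Transfer each piece to the centroidal x-axis using Ī + A·d² with d = y − 6.5464:
  rectangular body: d = -1.2964 cm → contributes +741.76 cm⁴
  semicircular cap: d = 5.3329 cm → contributes +484.11 cm⁴
Total I = 1225.9 cm⁴.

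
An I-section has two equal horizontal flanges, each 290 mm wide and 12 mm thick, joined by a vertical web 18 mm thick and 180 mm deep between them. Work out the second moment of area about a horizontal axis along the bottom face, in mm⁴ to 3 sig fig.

Decompose the section into non-overlapping parts with the origin at the bottom-left of its bounding rectangle.
Bottom flange: 290 × 12, A = 3 480 mm², y = 6 mm, Ī = 41 760 mm⁴.
Web: 18 × 180, A = 3 240 mm², y = 102 mm, Ī = 8 748 000 mm⁴.
Top flange: 290 × 12, A = 3 480 mm², y = 198 mm, Ī = 41 760 mm⁴.
Transfer each piece to a horizontal axis along the bottom face using Ī + A·d² with d = y − 0:
  bottom flange: d = 6 mm → contributes +167 040 mm⁴
  web: d = 102 mm → contributes +42 456 960 mm⁴
  top flange: d = 198 mm → contributes +136 471 680 mm⁴
Total I = 179 095 680 mm⁴.

I_base ≈ 1.79 × 10⁸ mm⁴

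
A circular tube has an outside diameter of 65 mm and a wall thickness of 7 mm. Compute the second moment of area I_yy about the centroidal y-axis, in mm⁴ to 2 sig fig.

I_yy ≈ 5.4 × 10⁵ mm⁴

Treat the section as a set of non-overlapping primitives; coordinates are from the bounding-box lower-left.
Outer circle: ⌀65, A = 3 318 mm², x = 32.5 mm, Ī = 876 241 mm⁴.
Bore (subtracted): ⌀51, A = 2 043 mm², x = 32.5 mm, Ī = 332 086 mm⁴.
By symmetry the centroid is at mid-width, x̄ = 32.5 mm.
All pieces are centred on the centroidal y-axis, so I = ΣĪ (holes subtracted) = 544 154 mm⁴.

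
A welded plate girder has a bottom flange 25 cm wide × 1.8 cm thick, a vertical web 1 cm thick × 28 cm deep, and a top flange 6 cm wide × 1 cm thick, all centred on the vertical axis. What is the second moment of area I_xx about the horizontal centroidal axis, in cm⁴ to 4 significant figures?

Break the section into simple shapes (no overlaps), measuring from the bottom-left corner of the bounding box.
Bottom plate: 25 × 1.8, A = 45 cm², y = 0.9 cm, Ī = 12.15 cm⁴.
Web plate: 1 × 28, A = 28 cm², y = 15.8 cm, Ī = 1829.33 cm⁴.
Top plate: 6 × 1, A = 6 cm², y = 30.3 cm, Ī = 0.5 cm⁴.
Centroid: ȳ = ΣA·y / ΣA = 8.41392 cm.
Transfer each piece to the horizontal centroidal axis using Ī + A·d² with d = y − 8.41392:
  bottom plate: d = -7.51392 cm → contributes +2552.81 cm⁴
  web plate: d = 7.38608 cm → contributes +3356.85 cm⁴
  top plate: d = 21.8861 cm → contributes +2874.5 cm⁴
Total I = 8784.16 cm⁴.

I_xx ≈ 8784 cm⁴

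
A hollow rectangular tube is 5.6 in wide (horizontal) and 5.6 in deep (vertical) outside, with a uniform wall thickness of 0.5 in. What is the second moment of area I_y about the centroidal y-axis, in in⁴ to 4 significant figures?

I_y ≈ 44.64 in⁴

Break the section into simple shapes (no overlaps), measuring from the bottom-left corner of the bounding box.
Outer rectangle: 5.6 × 5.6, A = 31.36 in², x = 2.8 in, Ī = 81.9541 in⁴.
Inner void (subtracted): 4.6 × 4.6, A = 21.16 in², x = 2.8 in, Ī = 37.3121 in⁴.
By symmetry the centroid is at mid-width, x̄ = 2.8 in.
All pieces are centred on the centroidal y-axis, so I = ΣĪ (holes subtracted) = 44.642 in⁴.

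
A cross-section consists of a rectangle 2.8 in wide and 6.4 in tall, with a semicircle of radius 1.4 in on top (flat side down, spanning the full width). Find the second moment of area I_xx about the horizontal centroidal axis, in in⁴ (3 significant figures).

Decompose the section into non-overlapping parts with the origin at the bottom-left of its bounding rectangle.
Rectangular body: 2.8 × 6.4, A = 17.92 in², y = 3.2 in, Ī = 61.167 in⁴.
Semicircular cap: semicircle r = 1.4, A = 3.0788 in², y = 6.9942 in, Ī = 0.42164 in⁴.
Centroid: ȳ = ΣA·y / ΣA = 3.7563 in.
Transfer each piece to the horizontal centroidal axis using Ī + A·d² with d = y − 3.7563:
  rectangular body: d = -0.55629 in → contributes +66.712 in⁴
  semicircular cap: d = 3.2379 in → contributes +32.699 in⁴
Total I = 99.412 in⁴.

I_xx ≈ 99.4 in⁴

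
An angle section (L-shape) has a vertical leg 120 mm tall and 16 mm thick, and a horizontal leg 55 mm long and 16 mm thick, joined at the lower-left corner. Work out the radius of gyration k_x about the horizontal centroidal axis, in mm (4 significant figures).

k_x ≈ 37.57 mm

Break the section into simple shapes (no overlaps), measuring from the bottom-left corner of the bounding box.
Vertical leg: 16 × 120, A = 1 920 mm², y = 60 mm, Ī = 2 304 000 mm⁴.
Horizontal leg (remainder): 39 × 16, A = 624 mm², y = 8 mm, Ī = 13 312 mm⁴.
Centroid: ȳ = ΣA·y / ΣA = 47.2453 mm.
Transfer each piece to the horizontal centroidal axis using Ī + A·d² with d = y − 47.2453:
  vertical leg: d = 12.7547 mm → contributes +2 616 351 mm⁴
  horizontal leg (remainder): d = -39.2453 mm → contributes +974 392 mm⁴
Total I = 3 590 743 mm⁴.
Radius of gyration: k = √(I/A) = √(3 590 743 / 2 544) = 37.5693 mm.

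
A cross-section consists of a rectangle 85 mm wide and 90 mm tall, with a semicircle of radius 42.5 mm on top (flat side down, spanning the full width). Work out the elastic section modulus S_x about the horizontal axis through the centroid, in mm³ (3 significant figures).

Treat the section as a set of non-overlapping primitives; coordinates are from the bounding-box lower-left.
Rectangular body: 85 × 90, A = 7 650 mm², y = 45 mm, Ī = 5 163 750 mm⁴.
Semicircular cap: semicircle r = 42.5, A = 2837.3 mm², y = 108.04 mm, Ī = 358 086 mm⁴.
Centroid: ȳ = ΣA·y / ΣA = 62.054 mm.
Transfer each piece to the horizontal axis through the centroid using Ī + A·d² with d = y − 62.054:
  rectangular body: d = -17.054 mm → contributes +7 388 762 mm⁴
  semicircular cap: d = 45.983 mm → contributes +6 357 324 mm⁴
Total I = 13 746 086 mm⁴.
Extreme fibre distance c = 70.446 mm; S = I/c = 195 130 mm³.

S_x ≈ 1.95 × 10⁵ mm³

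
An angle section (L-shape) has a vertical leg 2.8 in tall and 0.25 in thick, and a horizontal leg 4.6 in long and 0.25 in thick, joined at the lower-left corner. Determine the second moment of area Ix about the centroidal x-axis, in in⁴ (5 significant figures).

Decompose the section into non-overlapping parts with the origin at the bottom-left of its bounding rectangle.
Vertical leg: 0.25 × 2.8, A = 0.7 in², y = 1.4 in, Ī = 0.4573333 in⁴.
Horizontal leg (remainder): 4.35 × 0.25, A = 1.0875 in², y = 0.125 in, Ī = 0.005664063 in⁴.
Centroid: ȳ = ΣA·y / ΣA = 0.6243007 in.
Transfer each piece to the centroidal x-axis using Ī + A·d² with d = y − 0.6243007:
  vertical leg: d = 0.7756993 in → contributes +0.8785299 in⁴
  horizontal leg (remainder): d = -0.4993007 in → contributes +0.2767791 in⁴
Total I = 1.155309 in⁴.

Ix ≈ 1.1553 in⁴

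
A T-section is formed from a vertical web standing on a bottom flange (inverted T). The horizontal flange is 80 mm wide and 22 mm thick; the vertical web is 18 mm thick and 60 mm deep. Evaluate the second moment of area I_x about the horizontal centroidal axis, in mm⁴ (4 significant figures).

Decompose the section into non-overlapping parts with the origin at the bottom-left of its bounding rectangle.
Flange: 80 × 22, A = 1 760 mm², y = 11 mm, Ī = 70986.7 mm⁴.
Web: 18 × 60, A = 1 080 mm², y = 52 mm, Ī = 324 000 mm⁴.
Centroid: ȳ = ΣA·y / ΣA = 26.5915 mm.
Transfer each piece to the horizontal centroidal axis using Ī + A·d² with d = y − 26.5915:
  flange: d = -15.5915 mm → contributes +498 836 mm⁴
  web: d = 25.4085 mm → contributes +1 021 237 mm⁴
Total I = 1 520 073 mm⁴.

I_x ≈ 1.520 × 10⁶ mm⁴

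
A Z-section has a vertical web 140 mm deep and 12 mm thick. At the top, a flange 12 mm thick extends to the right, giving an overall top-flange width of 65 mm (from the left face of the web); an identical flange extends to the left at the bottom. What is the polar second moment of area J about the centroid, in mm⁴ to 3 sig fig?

J ≈ 9.63 × 10⁶ mm⁴

Decompose the section into non-overlapping parts with the origin at the bottom-left of its bounding rectangle.
Web: 12 × 140, A = 1 680 mm², y = 70 mm, Ī = 2 744 000 mm⁴.
Top flange (beyond web): 53 × 12, A = 636 mm², y = 134 mm, Ī = 7 632 mm⁴.
Bottom flange (beyond web): 53 × 12, A = 636 mm², y = 6 mm, Ī = 7 632 mm⁴.
Centroid: ȳ = ΣA·y / ΣA = 70 mm.
Transfer each piece to the centroidal x-axis using Ī + A·d² with d = y − 70:
  web: d = 0 mm → contributes +2 744 000 mm⁴
  top flange (beyond web): d = 64 mm → contributes +2 612 688 mm⁴
  bottom flange (beyond web): d = -64 mm → contributes +2 612 688 mm⁴
Total I = 7 969 376 mm⁴.
For the y-axis: x̄ = 59 mm.
Repeating about the centroidal y-axis gives I_y = 1 661 464 mm⁴.
Polar second moment: J = I_x + I_y = 9 630 840 mm⁴.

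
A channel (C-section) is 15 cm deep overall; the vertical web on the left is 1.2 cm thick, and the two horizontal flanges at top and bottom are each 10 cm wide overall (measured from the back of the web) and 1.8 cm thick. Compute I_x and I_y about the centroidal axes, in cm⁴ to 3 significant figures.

I_x ≈ 1730 cm⁴, I_y ≈ 494 cm⁴

Decompose the section into non-overlapping parts with the origin at the bottom-left of its bounding rectangle.
Web: 1.2 × 15, A = 18 cm², y = 7.5 cm, Ī = 337.5 cm⁴.
Top flange (beyond web): 8.8 × 1.8, A = 15.84 cm², y = 14.1 cm, Ī = 4.2768 cm⁴.
Bottom flange (beyond web): 8.8 × 1.8, A = 15.84 cm², y = 0.9 cm, Ī = 4.2768 cm⁴.
By symmetry the centroid is at mid-height, ȳ = 7.5 cm.
Transfer each piece to the centroidal x-axis using Ī + A·d² with d = y − 7.5:
  web: d = 0 cm → contributes +337.5 cm⁴
  top flange (beyond web): d = 6.6 cm → contributes +694.27 cm⁴
  bottom flange (beyond web): d = -6.6 cm → contributes +694.27 cm⁴
Total I = 1 726 cm⁴.
For the y-axis: x̄ = 3.7884 cm.
Repeating about the centroidal y-axis gives I_y = 493.56 cm⁴.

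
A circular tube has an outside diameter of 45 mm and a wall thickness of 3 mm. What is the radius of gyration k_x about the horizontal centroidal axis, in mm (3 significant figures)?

Treat the section as a set of non-overlapping primitives; coordinates are from the bounding-box lower-left.
Outer circle: ⌀45, A = 1590.4 mm², y = 22.5 mm, Ī = 201 289 mm⁴.
Bore (subtracted): ⌀39, A = 1194.6 mm², y = 22.5 mm, Ī = 113 561 mm⁴.
By symmetry the centroid is at mid-height, ȳ = 22.5 mm.
All pieces are centred on the horizontal centroidal axis, so I = ΣĪ (holes subtracted) = 87 728 mm⁴.
Radius of gyration: k = √(I/A) = √(87 728 / 395.84) = 14.887 mm.

k_x ≈ 14.9 mm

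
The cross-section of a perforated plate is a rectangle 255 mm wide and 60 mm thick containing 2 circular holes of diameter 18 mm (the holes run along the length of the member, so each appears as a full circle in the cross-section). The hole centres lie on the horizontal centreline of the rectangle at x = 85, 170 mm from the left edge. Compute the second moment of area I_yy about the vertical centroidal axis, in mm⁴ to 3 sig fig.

Decompose the section into non-overlapping parts with the origin at the bottom-left of its bounding rectangle.
Plate: 255 × 60, A = 15 300 mm², x = 127.5 mm, Ī = 82 906 875 mm⁴.
Hole 1 (subtracted): ⌀18, A = 254.47 mm², x = 85 mm, Ī = 5 153 mm⁴.
Hole 2 (subtracted): ⌀18, A = 254.47 mm², x = 170 mm, Ī = 5 153 mm⁴.
By symmetry the centroid is at mid-width, x̄ = 127.5 mm.
Transfer each piece to the vertical centroidal axis using Ī + A·d² with d = x − 127.5:
  plate: d = 0 mm → contributes +82 906 875 mm⁴
  hole 1: d = -42.5 mm → contributes −464 788 mm⁴
  hole 2: d = 42.5 mm → contributes −464 788 mm⁴
Total I = 81 977 300 mm⁴.

I_yy ≈ 8.20 × 10⁷ mm⁴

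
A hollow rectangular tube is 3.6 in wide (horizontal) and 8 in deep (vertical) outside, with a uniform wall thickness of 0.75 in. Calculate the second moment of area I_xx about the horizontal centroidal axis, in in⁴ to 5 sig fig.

Break the section into simple shapes (no overlaps), measuring from the bottom-left corner of the bounding box.
Outer rectangle: 3.6 × 8, A = 28.8 in², y = 4 in, Ī = 153.6 in⁴.
Inner void (subtracted): 2.1 × 6.5, A = 13.65 in², y = 4 in, Ī = 48.05938 in⁴.
By symmetry the centroid is at mid-height, ȳ = 4 in.
All pieces are centred on the horizontal centroidal axis, so I = ΣĪ (holes subtracted) = 105.5406 in⁴.

I_xx ≈ 105.54 in⁴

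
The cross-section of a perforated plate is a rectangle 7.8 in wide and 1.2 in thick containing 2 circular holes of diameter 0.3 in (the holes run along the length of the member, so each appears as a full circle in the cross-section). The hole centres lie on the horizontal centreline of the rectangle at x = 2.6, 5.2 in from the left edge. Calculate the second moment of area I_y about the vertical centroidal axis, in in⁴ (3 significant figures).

I_y ≈ 47.2 in⁴

Treat the section as a set of non-overlapping primitives; coordinates are from the bounding-box lower-left.
Plate: 7.8 × 1.2, A = 9.36 in², x = 3.9 in, Ī = 47.455 in⁴.
Hole 1 (subtracted): ⌀0.3, A = 0.070686 in², x = 2.6 in, Ī = 0.00039761 in⁴.
Hole 2 (subtracted): ⌀0.3, A = 0.070686 in², x = 5.2 in, Ī = 0.00039761 in⁴.
By symmetry the centroid is at mid-width, x̄ = 3.9 in.
Transfer each piece to the vertical centroidal axis using Ī + A·d² with d = x − 3.9:
  plate: d = 0 in → contributes +47.455 in⁴
  hole 1: d = -1.3 in → contributes −0.11986 in⁴
  hole 2: d = 1.3 in → contributes −0.11986 in⁴
Total I = 47.215 in⁴.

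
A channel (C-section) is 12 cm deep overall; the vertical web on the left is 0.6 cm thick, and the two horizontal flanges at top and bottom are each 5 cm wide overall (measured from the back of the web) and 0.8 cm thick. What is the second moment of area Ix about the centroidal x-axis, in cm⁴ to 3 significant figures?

Break the section into simple shapes (no overlaps), measuring from the bottom-left corner of the bounding box.
Web: 0.6 × 12, A = 7.2 cm², y = 6 cm, Ī = 86.4 cm⁴.
Top flange (beyond web): 4.4 × 0.8, A = 3.52 cm², y = 11.6 cm, Ī = 0.18773 cm⁴.
Bottom flange (beyond web): 4.4 × 0.8, A = 3.52 cm², y = 0.4 cm, Ī = 0.18773 cm⁴.
By symmetry the centroid is at mid-height, ȳ = 6 cm.
Transfer each piece to the centroidal x-axis using Ī + A·d² with d = y − 6:
  web: d = 0 cm → contributes +86.4 cm⁴
  top flange (beyond web): d = 5.6 cm → contributes +110.57 cm⁴
  bottom flange (beyond web): d = -5.6 cm → contributes +110.57 cm⁴
Total I = 307.55 cm⁴.

Ix ≈ 308 cm⁴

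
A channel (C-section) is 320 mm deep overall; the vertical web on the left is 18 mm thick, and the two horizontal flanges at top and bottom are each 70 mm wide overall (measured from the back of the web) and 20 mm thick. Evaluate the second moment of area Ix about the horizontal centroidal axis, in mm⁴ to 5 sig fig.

Ix ≈ 9.6021 × 10⁷ mm⁴

Treat the section as a set of non-overlapping primitives; coordinates are from the bounding-box lower-left.
Web: 18 × 320, A = 5 760 mm², y = 160 mm, Ī = 49 152 000 mm⁴.
Top flange (beyond web): 52 × 20, A = 1 040 mm², y = 310 mm, Ī = 34666.67 mm⁴.
Bottom flange (beyond web): 52 × 20, A = 1 040 mm², y = 10 mm, Ī = 34666.67 mm⁴.
By symmetry the centroid is at mid-height, ȳ = 160 mm.
Transfer each piece to the horizontal centroidal axis using Ī + A·d² with d = y − 160:
  web: d = 0 mm → contributes +49 152 000 mm⁴
  top flange (beyond web): d = 150 mm → contributes +23 434 667 mm⁴
  bottom flange (beyond web): d = -150 mm → contributes +23 434 667 mm⁴
Total I = 96 021 333 mm⁴.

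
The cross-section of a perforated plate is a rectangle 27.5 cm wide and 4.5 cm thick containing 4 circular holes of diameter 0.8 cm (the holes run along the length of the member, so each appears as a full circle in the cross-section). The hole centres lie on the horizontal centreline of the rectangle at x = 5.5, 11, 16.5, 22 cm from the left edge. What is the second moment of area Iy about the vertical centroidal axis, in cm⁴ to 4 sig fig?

Decompose the section into non-overlapping parts with the origin at the bottom-left of its bounding rectangle.
Plate: 27.5 × 4.5, A = 123.75 cm², x = 13.75 cm, Ī = 7798.83 cm⁴.
Hole 1 (subtracted): ⌀0.8, A = 0.502655 cm², x = 5.5 cm, Ī = 0.0201062 cm⁴.
Hole 2 (subtracted): ⌀0.8, A = 0.502655 cm², x = 11 cm, Ī = 0.0201062 cm⁴.
Hole 3 (subtracted): ⌀0.8, A = 0.502655 cm², x = 16.5 cm, Ī = 0.0201062 cm⁴.
Hole 4 (subtracted): ⌀0.8, A = 0.502655 cm², x = 22 cm, Ī = 0.0201062 cm⁴.
By symmetry the centroid is at mid-width, x̄ = 13.75 cm.
Transfer each piece to the vertical centroidal axis using Ī + A·d² with d = x − 13.75:
  plate: d = 0 cm → contributes +7798.83 cm⁴
  hole 1: d = -8.25 cm → contributes −34.2321 cm⁴
  hole 2: d = -2.75 cm → contributes −3.82143 cm⁴
  hole 3: d = 2.75 cm → contributes −3.82143 cm⁴
  hole 4: d = 8.25 cm → contributes −34.2321 cm⁴
Total I = 7722.72 cm⁴.

Iy ≈ 7723 cm⁴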